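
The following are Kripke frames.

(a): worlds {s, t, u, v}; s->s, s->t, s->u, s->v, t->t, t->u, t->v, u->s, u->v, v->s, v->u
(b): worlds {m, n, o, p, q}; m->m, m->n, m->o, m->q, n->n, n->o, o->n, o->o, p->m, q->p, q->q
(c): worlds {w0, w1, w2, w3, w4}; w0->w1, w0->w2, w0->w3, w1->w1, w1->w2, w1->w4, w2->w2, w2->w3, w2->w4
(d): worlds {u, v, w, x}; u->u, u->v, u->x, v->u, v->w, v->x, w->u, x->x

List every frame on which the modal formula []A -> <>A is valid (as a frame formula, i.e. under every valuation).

Frame correspondent (Sahlqvist): forall x exists y Rxy — i.e. seriality.
(a): satisfies the condition.
(b): satisfies the condition.
(c): fails — world w3 has no successor.
(d): satisfies the condition.
Valid on: (a), (b), (d).

(a), (b), (d)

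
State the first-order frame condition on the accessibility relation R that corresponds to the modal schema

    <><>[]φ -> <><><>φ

This is a Sahlqvist (Geach-type) schema ◇^2□^1φ → □^0◇^3φ.
Minimal-valuation argument: fix x; take any y with xR^2y and any z with xR^0z. Set V(φ) to the set of worlds R-reachable from y in exactly 1 step. Then □^1φ holds at y, so the antecedent holds at x; validity forces ◇^3φ at z, giving a w with zR^3w and yR^1w.
First-order correspondent: forall x forall y (x R^2 y -> exists w (yRw & x R^3 w)).

forall x forall y (x R^2 y -> exists w (yRw & x R^3 w))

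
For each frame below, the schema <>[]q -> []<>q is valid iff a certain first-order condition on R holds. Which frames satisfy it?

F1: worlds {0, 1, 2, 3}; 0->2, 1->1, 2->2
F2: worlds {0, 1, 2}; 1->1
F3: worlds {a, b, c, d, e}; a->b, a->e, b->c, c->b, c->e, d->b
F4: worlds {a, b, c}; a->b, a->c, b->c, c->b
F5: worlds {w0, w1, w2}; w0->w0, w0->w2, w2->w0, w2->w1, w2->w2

Frame correspondent (Sahlqvist): forall x forall y forall z (Rxy & Rxz -> exists w (Ryw & Rzw)) — i.e. convergence.
F1: ✓.
F2: ✓.
F3: fails — Rab and Rae but b and e have no common successor.
F4: fails — Rac and Rab but c and b have no common successor.
F5: fails — Rw2w2 and Rw2w1 but w2 and w1 have no common successor.
Valid on: F1, F2.

F1, F2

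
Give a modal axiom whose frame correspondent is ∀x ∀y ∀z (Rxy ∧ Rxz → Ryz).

◇p → □◇p

This is the Euclidean property; the standard corresponding axiom is 5: ◇p → □◇p.
Suppose ◇p→□◇p is valid. Take Rxy, Rxz and set V(p)={y}. Then ◇p at x, so □◇p at x, so ◇p at z, so some w with Rzw has p; w=y, i.e. Rzy. By symmetry of the argument, Ryz.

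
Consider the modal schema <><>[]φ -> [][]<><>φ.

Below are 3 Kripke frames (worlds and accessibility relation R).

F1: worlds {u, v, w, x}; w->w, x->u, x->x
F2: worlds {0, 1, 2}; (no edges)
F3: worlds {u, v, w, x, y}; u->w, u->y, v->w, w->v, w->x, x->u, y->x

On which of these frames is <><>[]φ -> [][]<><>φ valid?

The schema corresponds to a generalized confluence (Geach) condition: forall x forall y forall z ((x R^2 y & x R^2 z) -> exists w (yRw & z R^2 w)).
F1: fails — xR²u, xR²u but no t with uRt and uR²t.
F2: satisfies the condition.
F3: fails — uR²v, uR²v but no t with vRt and vR²t.
Valid on: F2.

F2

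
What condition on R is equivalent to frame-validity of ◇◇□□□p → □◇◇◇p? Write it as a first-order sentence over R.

This is a Sahlqvist (Geach-type) schema ◇^2□^3p → □^1◇^3p.
First-order correspondent: ∀x ∀y ∀z ((xR²y ∧ xRz) → ∃w (yR³w ∧ zR³w)).

∀x ∀y ∀z ((xR²y ∧ xRz) → ∃w (yR³w ∧ zR³w))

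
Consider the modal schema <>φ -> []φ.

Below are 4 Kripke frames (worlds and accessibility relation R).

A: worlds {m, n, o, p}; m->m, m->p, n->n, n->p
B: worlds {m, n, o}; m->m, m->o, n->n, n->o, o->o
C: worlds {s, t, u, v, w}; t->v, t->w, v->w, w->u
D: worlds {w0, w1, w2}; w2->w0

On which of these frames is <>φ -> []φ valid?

D

The schema corresponds to partial functionality: forall x forall y forall z (Rxy & Rxz -> y = z).
A: fails — m sees both m and p.
B: fails — m sees both m and o.
C: fails — t sees both v and w.
D: satisfies the condition.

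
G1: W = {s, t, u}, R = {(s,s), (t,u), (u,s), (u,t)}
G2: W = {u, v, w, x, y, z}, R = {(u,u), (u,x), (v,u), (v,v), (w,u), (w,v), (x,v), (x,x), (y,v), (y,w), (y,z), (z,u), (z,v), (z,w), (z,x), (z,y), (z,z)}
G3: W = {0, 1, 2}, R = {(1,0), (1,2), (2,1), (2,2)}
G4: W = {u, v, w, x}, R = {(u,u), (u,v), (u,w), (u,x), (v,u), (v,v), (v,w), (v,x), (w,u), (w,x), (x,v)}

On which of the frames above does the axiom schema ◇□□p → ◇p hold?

G1, G2, G4

Frame correspondent (Sahlqvist): ∀x ∀y (xRy → ∃w (yR²w ∧ xRw)) — i.e. a generalized confluence (Geach) condition.
G1: condition met.
G2: condition met.
G3: fails — 1R0 but no w with 0R²w and 1Rw.
G4: condition met.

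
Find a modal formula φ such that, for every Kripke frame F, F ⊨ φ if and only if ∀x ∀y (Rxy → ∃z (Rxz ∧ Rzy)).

□□ψ → □ψ

A defining formula is □□ψ → □ψ (the C4 axiom).
Suppose □□ψ→□ψ is valid. Take Rxy and set V(ψ)={w : xR²w}. Then □□ψ at x, so □ψ at x, so ψ at y, i.e. ∃z(Rxz∧Rzy).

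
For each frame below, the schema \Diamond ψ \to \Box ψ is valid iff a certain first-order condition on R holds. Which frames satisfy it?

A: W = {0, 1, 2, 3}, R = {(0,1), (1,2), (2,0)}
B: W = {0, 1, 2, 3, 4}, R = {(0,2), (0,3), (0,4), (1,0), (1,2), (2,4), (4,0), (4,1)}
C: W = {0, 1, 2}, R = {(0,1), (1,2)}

A, C

Frame correspondent (Sahlqvist): \forall x \forall y \forall z (Rxy \wedge Rxz \to y = z) — i.e. partial functionality.
A: satisfies the condition.
B: fails — 0 sees both 2 and 3.
C: satisfies the condition.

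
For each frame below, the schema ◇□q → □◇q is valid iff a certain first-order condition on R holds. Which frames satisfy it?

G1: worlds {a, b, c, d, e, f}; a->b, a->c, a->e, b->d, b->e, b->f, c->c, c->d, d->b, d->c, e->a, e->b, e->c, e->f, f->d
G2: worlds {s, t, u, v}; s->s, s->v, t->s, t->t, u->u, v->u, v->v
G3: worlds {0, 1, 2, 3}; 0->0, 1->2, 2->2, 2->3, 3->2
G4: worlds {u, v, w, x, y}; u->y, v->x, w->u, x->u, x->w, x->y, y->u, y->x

This is the axiom for convergence; its first-order frame correspondent is ∀x ∀y ∀z (Rxy ∧ Rxz → ∃w (Ryw ∧ Rzw)).
G1: fails — Rbf and Rbe but f and e have no common successor.
G2: satisfies the condition.
G3: satisfies the condition.
G4: fails — Rxw and Rxu but w and u have no common successor.
Valid on: G2, G3.

G2, G3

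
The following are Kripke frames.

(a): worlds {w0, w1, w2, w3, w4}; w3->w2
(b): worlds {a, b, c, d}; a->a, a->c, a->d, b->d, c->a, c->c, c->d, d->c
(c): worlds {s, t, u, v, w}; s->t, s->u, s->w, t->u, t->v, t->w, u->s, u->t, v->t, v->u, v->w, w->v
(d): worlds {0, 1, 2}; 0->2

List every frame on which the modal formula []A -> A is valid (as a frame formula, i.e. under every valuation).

none

The schema corresponds to reflexivity: forall x Rxx.
(a): fails — world w0 does not see itself.
(b): fails — world b does not see itself.
(c): fails — world s does not see itself.
(d): fails — world 0 does not see itself.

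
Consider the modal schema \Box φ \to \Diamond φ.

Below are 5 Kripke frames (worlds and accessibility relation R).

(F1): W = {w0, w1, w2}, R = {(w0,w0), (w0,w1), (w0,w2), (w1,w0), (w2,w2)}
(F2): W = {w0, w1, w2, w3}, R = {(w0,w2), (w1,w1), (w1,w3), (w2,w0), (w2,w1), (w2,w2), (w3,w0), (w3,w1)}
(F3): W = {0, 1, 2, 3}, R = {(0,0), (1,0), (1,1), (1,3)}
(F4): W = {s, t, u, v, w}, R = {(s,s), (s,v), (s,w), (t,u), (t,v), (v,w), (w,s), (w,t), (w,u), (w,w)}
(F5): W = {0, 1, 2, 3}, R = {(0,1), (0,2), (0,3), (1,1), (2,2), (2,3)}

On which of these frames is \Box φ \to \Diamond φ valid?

Frame correspondent (Sahlqvist): \forall x \exists y Rxy — i.e. seriality.
(F1): ✓.
(F2): ✓.
(F3): fails — world 2 has no successor.
(F4): fails — world u has no successor.
(F5): fails — world 3 has no successor.
Valid on: (F1), (F2).

(F1), (F2)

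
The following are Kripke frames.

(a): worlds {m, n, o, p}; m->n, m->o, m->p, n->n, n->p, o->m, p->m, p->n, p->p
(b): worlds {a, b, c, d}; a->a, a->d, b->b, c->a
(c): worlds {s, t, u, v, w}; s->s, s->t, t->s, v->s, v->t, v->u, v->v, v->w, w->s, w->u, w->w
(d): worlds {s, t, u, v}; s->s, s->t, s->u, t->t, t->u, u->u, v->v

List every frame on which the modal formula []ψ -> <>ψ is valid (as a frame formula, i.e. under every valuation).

Frame correspondent (Sahlqvist): forall x exists y Rxy — i.e. seriality.
(a): ✓.
(b): fails — world d has no successor.
(c): fails — world u has no successor.
(d): ✓.
Valid on: (a), (d).

(a), (d)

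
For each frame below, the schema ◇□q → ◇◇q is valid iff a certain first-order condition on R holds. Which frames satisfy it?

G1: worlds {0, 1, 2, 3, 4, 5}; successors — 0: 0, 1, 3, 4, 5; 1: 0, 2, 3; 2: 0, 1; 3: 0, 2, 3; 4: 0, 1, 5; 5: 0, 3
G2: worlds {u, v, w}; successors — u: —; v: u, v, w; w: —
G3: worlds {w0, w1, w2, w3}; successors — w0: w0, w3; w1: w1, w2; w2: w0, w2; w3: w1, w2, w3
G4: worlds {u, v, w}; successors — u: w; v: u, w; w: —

Frame correspondent (Sahlqvist): ∀x ∀y (xRy → ∃w (yRw ∧ xR²w)) — i.e. a generalized confluence (Geach) condition.
G1: condition met.
G2: fails — vRu but no t with uRt and vR²t.
G3: condition met.
G4: fails — uRw but no t with wRt and uR²t.
Valid on: G1, G3.

G1, G3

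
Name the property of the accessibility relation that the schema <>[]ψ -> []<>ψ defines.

Suppose ◇□ψ→□◇ψ is valid. Take Rxy, Rxz and set V(ψ)={w : Ryw}. Then □ψ at y so ◇□ψ at x, so □◇ψ at x, so ◇ψ at z, giving w with Rzw and Ryw.
Conversely, any frame satisfying forall x forall y forall z (Rxy & Rxz -> exists w (Ryw & Rzw)) validates the schema.
So the correspondent is convergence.

Convergence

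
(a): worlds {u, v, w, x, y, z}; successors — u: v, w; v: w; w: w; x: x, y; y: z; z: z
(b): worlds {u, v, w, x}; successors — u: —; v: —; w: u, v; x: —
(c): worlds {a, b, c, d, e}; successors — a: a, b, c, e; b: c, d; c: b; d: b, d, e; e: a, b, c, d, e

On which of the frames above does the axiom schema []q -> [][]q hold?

The schema corresponds to transitivity: forall x forall y forall z (Rxy & Ryz -> Rxz).
(a): fails — Rxy and Ryz but not Rxz.
(b): holds.
(c): fails — Rbc and Rcb but not Rbb.
Valid on: (b).

(b)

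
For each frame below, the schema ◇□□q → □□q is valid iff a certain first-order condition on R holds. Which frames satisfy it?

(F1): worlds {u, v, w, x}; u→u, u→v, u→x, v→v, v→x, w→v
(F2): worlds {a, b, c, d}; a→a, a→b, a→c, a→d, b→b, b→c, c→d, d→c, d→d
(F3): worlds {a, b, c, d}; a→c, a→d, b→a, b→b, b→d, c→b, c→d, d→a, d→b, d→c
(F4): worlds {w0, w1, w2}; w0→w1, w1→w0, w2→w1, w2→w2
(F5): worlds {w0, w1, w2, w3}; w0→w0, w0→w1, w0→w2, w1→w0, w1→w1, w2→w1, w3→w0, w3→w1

(F3)

The schema corresponds to a generalized confluence (Geach) condition: ∀x ∀y ∀z ((xRy ∧ xR²z) → ∃w (yR²w ∧ z = w)).
(F1): fails — uRv, uR²u but no t with vR²t and u=t.
(F2): fails — aRb, aR²a but no w with bR²w and a=w.
(F3): satisfies the condition.
(F4): fails — w0Rw1, w0R²w0 but no w with w1R²w and w0=w.
(F5): fails — w0Rw2, w0R²w2 but no w with w2R²w and w2=w.
Valid on: (F3).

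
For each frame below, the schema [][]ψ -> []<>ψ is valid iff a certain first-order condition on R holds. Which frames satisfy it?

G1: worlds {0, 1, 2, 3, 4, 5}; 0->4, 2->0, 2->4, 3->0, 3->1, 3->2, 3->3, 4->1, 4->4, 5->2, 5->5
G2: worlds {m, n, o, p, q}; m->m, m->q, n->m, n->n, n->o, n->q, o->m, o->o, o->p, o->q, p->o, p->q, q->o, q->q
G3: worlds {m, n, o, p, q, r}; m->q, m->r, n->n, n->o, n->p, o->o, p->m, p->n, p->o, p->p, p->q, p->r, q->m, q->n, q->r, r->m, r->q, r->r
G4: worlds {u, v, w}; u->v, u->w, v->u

G2, G3

Frame correspondent (Sahlqvist): forall x forall z (xRz -> exists w (x R^2 w & zRw)) — i.e. a generalized confluence (Geach) condition.
G1: fails — 3R1 but no w with 3R²w and 1Rw.
G2: ✓.
G3: ✓.
G4: fails — uRw but no t with uR²t and wRt.
Valid on: G2, G3.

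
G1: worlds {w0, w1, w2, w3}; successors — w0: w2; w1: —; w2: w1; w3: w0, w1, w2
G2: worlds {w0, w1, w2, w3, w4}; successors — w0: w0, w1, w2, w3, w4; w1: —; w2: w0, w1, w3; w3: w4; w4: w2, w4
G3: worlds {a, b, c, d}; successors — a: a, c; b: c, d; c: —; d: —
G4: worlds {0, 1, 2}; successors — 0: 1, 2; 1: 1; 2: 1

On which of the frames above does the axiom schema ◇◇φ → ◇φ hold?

Frame correspondent (Sahlqvist): ∀x ∀y (xR²y → ∃w (y = w ∧ xRw)) — i.e. a generalized confluence (Geach) condition.
G1: fails — w0R²w1 but no w with w1=w and w0Rw.
G2: fails — w2R²w2 but no w with w2=w and w2Rw.
G3: satisfies the condition.
G4: satisfies the condition.

G3, G4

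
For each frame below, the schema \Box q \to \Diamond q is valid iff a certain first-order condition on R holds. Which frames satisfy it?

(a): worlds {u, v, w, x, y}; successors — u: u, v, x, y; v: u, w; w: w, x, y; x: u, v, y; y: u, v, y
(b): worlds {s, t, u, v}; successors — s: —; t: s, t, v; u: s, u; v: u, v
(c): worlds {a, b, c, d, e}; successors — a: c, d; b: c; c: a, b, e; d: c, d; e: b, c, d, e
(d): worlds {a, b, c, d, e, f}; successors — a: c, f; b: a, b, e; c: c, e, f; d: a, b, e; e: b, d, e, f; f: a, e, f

This is the axiom for seriality; its first-order frame correspondent is \forall x \exists y Rxy.
(a): condition met.
(b): fails — world s has no successor.
(c): condition met.
(d): condition met.

(a), (c), (d)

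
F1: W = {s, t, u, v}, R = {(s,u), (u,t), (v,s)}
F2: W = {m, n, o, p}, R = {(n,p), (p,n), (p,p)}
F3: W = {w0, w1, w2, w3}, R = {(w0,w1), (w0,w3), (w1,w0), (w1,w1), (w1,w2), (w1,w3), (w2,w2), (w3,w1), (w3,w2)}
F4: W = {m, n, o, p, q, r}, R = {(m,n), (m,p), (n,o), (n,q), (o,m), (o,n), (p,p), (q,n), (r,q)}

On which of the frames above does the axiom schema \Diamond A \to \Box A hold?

F1

Frame correspondent (Sahlqvist): \forall x \forall y \forall z (Rxy \wedge Rxz \to y = z) — i.e. partial functionality.
F1: condition met.
F2: fails — p sees both n and p.
F3: fails — w0 sees both w1 and w3.
F4: fails — m sees both n and p.
Valid on: F1.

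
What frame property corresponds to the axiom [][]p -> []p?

Suppose □□p→□p is valid. Take Rxy and set V(p)={w : xR²w}. Then □□p at x, so □p at x, so p at y, i.e. ∃z(Rxz∧Rzy).
Conversely, on a frame with density the schema holds at every world under every valuation.
So the correspondent is density.

density: forall x forall y (Rxy -> exists z (Rxz & Rzy))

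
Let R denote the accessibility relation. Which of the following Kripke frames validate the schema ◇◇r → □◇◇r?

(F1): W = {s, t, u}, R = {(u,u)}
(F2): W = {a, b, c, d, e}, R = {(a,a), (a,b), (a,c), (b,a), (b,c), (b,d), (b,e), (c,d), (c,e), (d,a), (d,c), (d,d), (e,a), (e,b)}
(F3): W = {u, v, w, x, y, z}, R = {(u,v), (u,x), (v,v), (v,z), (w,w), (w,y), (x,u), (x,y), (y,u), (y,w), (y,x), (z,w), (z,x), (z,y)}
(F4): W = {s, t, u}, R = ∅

(F1), (F4)

Frame correspondent (Sahlqvist): ∀x ∀y ∀z ((xR²y ∧ xRz) → ∃w (y = w ∧ zR²w)) — i.e. a generalized confluence (Geach) condition.
(F1): ✓.
(F2): fails — aR²e, aRc but no w with e=w and cR²w.
(F3): fails — uR²u, uRv but no t with u=t and vR²t.
(F4): ✓.
Valid on: (F1), (F4).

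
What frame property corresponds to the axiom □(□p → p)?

Suppose □(□p→p) is valid. Take Rxy and set V(p)={w : Ryw}. Then at y, □p holds; since □(□p→p) at x, □p→p at y, so p at y, i.e. Ryy.

shift-reflexivity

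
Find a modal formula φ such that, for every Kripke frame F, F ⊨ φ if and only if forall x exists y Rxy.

A defining formula is □r → ◇r (the D axiom).
Suppose □r→◇r is valid. At any x set V(r)=W. Then □r at x, so ◇r at x, so x has a successor.

□r → ◇r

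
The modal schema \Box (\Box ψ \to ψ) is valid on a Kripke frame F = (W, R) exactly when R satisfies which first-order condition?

shift-reflexivity: \forall x \forall y (Rxy \to Ryy)

This schema is the T□ axiom.
Its frame correspondent is shift-reflexivity — \forall x \forall y (Rxy \to Ryy).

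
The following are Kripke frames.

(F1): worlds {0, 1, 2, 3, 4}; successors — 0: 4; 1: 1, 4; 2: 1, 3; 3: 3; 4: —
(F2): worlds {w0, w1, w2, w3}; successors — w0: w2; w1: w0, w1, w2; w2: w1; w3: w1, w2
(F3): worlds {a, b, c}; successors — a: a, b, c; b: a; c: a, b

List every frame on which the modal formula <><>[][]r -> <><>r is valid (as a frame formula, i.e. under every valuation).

The schema corresponds to a generalized confluence (Geach) condition: forall x forall y (x R^2 y -> exists w (y R^2 w & x R^2 w)).
(F1): fails — 1R²4 but no w with 4R²w and 1R²w.
(F2): holds.
(F3): holds.

(F2), (F3)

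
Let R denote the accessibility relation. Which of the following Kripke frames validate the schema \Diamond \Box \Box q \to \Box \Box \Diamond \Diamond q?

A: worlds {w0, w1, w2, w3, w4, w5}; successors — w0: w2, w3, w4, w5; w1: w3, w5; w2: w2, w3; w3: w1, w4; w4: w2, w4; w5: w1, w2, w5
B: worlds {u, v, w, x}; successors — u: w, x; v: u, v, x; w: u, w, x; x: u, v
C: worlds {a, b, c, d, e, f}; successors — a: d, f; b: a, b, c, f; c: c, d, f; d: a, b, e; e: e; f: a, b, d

A, B

The schema corresponds to a generalized confluence (Geach) condition: \forall x \forall y \forall z ((xRy \wedge x R^2 z) \to \exists w (y R^2 w \wedge z R^2 w)).
A: satisfies the condition.
B: satisfies the condition.
C: fails — dRb, dR²e but no w with bR²w and eR²w.
Valid on: A, B.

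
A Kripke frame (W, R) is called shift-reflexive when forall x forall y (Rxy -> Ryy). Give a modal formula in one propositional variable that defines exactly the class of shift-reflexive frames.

A defining formula is □(□r → r) (the T□ axiom).

□(□r → r)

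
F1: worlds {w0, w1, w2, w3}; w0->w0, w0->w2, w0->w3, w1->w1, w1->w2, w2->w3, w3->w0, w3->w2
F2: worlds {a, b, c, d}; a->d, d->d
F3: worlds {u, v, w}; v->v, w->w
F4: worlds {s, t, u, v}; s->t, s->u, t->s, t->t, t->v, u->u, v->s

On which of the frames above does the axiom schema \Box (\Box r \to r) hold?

Frame correspondent (Sahlqvist): \forall x \forall y (Rxy \to Ryy) — i.e. shift-reflexivity.
F1: fails — Rw1w2 but not Rw2w2.
F2: ✓.
F3: ✓.
F4: fails — Rtv but not Rvv.

F2, F3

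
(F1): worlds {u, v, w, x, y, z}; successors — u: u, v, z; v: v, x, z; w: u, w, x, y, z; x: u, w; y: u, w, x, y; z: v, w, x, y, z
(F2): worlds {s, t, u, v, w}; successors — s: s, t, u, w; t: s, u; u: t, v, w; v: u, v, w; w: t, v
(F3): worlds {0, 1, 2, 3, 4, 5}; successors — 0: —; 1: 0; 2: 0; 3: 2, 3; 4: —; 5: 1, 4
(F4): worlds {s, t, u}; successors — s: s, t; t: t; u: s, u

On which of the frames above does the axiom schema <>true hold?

(F1), (F2), (F4)

The schema corresponds to seriality: forall x exists y Rxy.
(F1): satisfies the condition.
(F2): satisfies the condition.
(F3): fails — world 0 has no successor.
(F4): satisfies the condition.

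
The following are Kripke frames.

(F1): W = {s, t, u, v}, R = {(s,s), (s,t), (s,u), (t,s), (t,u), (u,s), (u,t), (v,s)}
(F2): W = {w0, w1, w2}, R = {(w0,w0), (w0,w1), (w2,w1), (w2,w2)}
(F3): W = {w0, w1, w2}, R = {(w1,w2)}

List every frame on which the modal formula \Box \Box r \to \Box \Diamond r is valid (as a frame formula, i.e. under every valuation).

This is the axiom for a generalized confluence (Geach) condition; its first-order frame correspondent is \forall x \forall z (xRz \to \exists w (x R^2 w \wedge zRw)).
(F1): holds.
(F2): fails — w0Rw1 but no w with w0R²w and w1Rw.
(F3): fails — w1Rw2 but no w with w1R²w and w2Rw.

(F1)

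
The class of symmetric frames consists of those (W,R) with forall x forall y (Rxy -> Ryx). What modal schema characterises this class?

q → □◇q

This is symmetry; the standard corresponding axiom is B: q → □◇q.
Suppose q→□◇q is valid. Take Rxy and set V(q)={x}. Then q at x, so □◇q at x, so ◇q at y, so some z with Ryz has q; z=x, i.e. Ryx.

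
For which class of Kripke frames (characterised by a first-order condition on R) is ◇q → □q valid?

This is the CD axiom.
Its frame correspondent is partial functionality — ∀x ∀y ∀z (Rxy ∧ Rxz → y = z).

partial functionality: ∀x ∀y ∀z (Rxy ∧ Rxz → y = z)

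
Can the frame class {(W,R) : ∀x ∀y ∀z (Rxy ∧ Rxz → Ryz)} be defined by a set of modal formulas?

This is a Sahlqvist condition; the 5 axiom ◇p → □◇p defines it.
Suppose ◇p→□◇p is valid. Take Rxy, Rxz and set V(p)={y}. Then ◇p at x, so □◇p at x, so ◇p at z, so some w with Rzw has p; w=y, i.e. Rzy. By symmetry of the argument, Ryz.

Definable; ◇p → □◇p defines it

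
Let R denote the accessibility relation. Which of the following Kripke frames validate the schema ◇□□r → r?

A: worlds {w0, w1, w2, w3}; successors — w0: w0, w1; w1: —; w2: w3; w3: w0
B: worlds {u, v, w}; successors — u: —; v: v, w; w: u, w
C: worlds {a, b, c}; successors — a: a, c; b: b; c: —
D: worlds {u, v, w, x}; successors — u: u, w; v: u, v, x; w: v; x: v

Frame correspondent (Sahlqvist): ∀x ∀y (xRy → ∃w (yR²w ∧ x = w)) — i.e. a generalized confluence (Geach) condition.
A: fails — w0Rw1 but no w with w1R²w and w0=w.
B: fails — vRw but no t with wR²t and v=t.
C: fails — aRc but no w with cR²w and a=w.
D: ✓.

D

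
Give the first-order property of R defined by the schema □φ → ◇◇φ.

∀x ∃w (xRw ∧ xR²w)

This is a Sahlqvist (Geach-type) schema ◇^0□^1φ → □^0◇^2φ.
Minimal-valuation argument: fix x; take any y with xR^0y and any z with xR^0z. Set V(φ) to the set of worlds R-reachable from y in exactly 1 step. Then □^1φ holds at y, so the antecedent holds at x; validity forces ◇^2φ at z, giving a w with zR^2w and yR^1w.
First-order correspondent: ∀x ∃w (xRw ∧ xR²w).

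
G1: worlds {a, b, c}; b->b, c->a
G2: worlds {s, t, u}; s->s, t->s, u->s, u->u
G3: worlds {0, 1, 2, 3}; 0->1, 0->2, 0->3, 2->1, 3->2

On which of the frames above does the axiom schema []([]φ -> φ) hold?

The schema corresponds to shift-reflexivity: forall x forall y (Rxy -> Ryy).
G1: fails — Rca but not Raa.
G2: ✓.
G3: fails — R32 but not R22.
Valid on: G2.

G2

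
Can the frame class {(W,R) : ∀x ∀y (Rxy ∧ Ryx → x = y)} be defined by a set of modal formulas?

Modal frame validity is preserved under surjective bounded morphisms.
The 4-cycle (worlds s,t,u,v with s→t→u→v→s) is antisymmetric. Sending even-indexed worlds to • and odd-indexed worlds to ∘ is a surjective bounded morphism onto the two-world frame with •↔∘, which is not antisymmetric.
So the class is not modally definable.

Not definable by any modal formula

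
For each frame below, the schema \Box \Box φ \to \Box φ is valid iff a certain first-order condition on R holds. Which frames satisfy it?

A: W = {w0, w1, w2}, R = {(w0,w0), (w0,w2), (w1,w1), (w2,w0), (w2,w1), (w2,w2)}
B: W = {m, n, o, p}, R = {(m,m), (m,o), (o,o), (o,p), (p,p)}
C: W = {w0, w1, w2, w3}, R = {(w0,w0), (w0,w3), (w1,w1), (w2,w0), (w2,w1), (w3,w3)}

A, B, C

Frame correspondent (Sahlqvist): \forall x \forall y (Rxy \to \exists z (Rxz \wedge Rzy)) — i.e. density.
A: satisfies the condition.
B: satisfies the condition.
C: satisfies the condition.
Valid on: A, B, C.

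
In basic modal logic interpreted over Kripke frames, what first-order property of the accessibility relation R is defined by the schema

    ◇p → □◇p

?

the Euclidean property

Suppose ◇p→□◇p is valid. Take Rxy, Rxz and set V(p)={y}. Then ◇p at x, so □◇p at x, so ◇p at z, so some w with Rzw has p; w=y, i.e. Rzy. By symmetry of the argument, Ryz.
Conversely, any frame satisfying ∀x ∀y ∀z (Rxy ∧ Rxz → Ryz) validates the schema.
So the correspondent is the Euclidean property.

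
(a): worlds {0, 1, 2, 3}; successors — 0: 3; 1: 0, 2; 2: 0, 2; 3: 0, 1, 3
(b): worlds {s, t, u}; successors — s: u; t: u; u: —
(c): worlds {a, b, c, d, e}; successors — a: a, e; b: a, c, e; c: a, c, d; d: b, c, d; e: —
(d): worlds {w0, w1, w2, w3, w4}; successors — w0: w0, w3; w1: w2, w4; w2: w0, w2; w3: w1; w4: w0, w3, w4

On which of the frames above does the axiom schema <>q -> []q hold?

This is the axiom for partial functionality; its first-order frame correspondent is forall x forall y forall z (Rxy & Rxz -> y = z).
(a): fails — 1 sees both 0 and 2.
(b): ✓.
(c): fails — a sees both a and e.
(d): fails — w0 sees both w0 and w3.
Valid on: (b).

(b)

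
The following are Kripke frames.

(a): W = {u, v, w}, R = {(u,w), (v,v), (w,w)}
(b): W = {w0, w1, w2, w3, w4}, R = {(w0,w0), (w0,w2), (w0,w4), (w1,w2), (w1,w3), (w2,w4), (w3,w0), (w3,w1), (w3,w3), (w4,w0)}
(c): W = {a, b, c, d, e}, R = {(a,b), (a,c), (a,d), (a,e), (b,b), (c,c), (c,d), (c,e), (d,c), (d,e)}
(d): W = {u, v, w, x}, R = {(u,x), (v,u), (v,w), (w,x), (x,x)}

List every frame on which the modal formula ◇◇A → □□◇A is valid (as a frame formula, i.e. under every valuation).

(a), (d)

This is the axiom for a generalized confluence (Geach) condition; its first-order frame correspondent is ∀x ∀y ∀z ((xR²y ∧ xR²z) → ∃w (y = w ∧ zRw)).
(a): holds.
(b): fails — w0R²w0, w0R²w2 but no w with w0=w and w2Rw.
(c): fails — aR²b, aR²c but no w with b=w and cRw.
(d): holds.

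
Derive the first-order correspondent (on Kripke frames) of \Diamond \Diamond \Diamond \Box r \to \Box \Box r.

This is a Sahlqvist (Geach-type) schema ◇^3□^1r → □^2◇^0r.
Minimal-valuation argument: fix x; take any y with xR^3y and any z with xR^2z. Set V(r) to the set of worlds R-reachable from y in exactly 1 step. Then □^1r holds at y, so the antecedent holds at x; validity forces ◇^0r at z, giving a w with zR^0w and yR^1w.
First-order correspondent: \forall x \forall y \forall z ((x R^3 y \wedge x R^2 z) \to \exists w (yRw \wedge z = w)).

\forall x \forall y \forall z ((x R^3 y \wedge x R^2 z) \to \exists w (yRw \wedge z = w))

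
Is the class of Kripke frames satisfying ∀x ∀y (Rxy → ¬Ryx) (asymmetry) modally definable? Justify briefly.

No — not modally definable

Any modally definable frame class is closed under surjective bounded morphisms.
The 3-cycle (worlds a,b,c with a→b→c→a) is asymmetric. Mapping every world to a single reflexive point • is a surjective bounded morphism, and the reflexive point is not asymmetric (R•• but asymmetry requires ¬R••).
So no modal formula (or set of formulas) defines exactly the asymmetric frames.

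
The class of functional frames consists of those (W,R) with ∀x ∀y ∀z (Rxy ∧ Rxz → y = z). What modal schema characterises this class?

◇s → □s

This is partial functionality; the standard corresponding axiom is CD: ◇s → □s.
Suppose ◇s→□s is valid. Take Rxy, Rxz and set V(s)={y}. Then ◇s at x, so □s at x, so s at z, i.e. z=y.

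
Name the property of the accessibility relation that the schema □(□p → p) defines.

shift-reflexivity

This is the T□ axiom.
Its frame correspondent is shift-reflexivity — ∀x ∀y (Rxy → Ryy).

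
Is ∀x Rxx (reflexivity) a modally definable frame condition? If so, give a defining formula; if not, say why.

Yes, by □r → r

The condition is reflexivity. A defining modal formula is □r → r.
Suppose □r→r is valid. At any x set V(r)={w : Rxw}. Then □r holds at x, so r holds at x, i.e. Rxx.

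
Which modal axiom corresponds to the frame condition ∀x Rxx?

□s → s

This is reflexivity; the standard corresponding axiom is T: □s → s.
Suppose □s→s is valid. At any x set V(s)={w : Rxw}. Then □s holds at x, so s holds at x, i.e. Rxx.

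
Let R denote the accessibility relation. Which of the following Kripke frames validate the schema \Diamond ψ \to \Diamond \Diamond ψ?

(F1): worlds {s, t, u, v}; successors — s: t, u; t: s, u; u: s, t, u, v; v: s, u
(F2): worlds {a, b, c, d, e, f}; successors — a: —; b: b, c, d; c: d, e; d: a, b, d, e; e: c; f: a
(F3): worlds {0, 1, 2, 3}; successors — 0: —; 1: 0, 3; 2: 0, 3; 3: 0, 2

Frame correspondent (Sahlqvist): \forall x \forall y (xRy \to \exists w (y = w \wedge x R^2 w)) — i.e. a generalized confluence (Geach) condition.
(F1): ✓.
(F2): fails — eRc but no w with c=w and eR²w.
(F3): fails — 1R3 but no w with 3=w and 1R²w.
Valid on: (F1).

(F1)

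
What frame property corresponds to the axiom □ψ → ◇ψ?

This is the D axiom.
It corresponds to seriality: ∀x ∃y Rxy.

seriality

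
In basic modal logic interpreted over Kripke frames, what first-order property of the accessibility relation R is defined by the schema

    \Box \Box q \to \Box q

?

density

This is the C4 axiom.
It corresponds to density: \forall x \forall y (Rxy \to \exists z (Rxz \wedge Rzy)).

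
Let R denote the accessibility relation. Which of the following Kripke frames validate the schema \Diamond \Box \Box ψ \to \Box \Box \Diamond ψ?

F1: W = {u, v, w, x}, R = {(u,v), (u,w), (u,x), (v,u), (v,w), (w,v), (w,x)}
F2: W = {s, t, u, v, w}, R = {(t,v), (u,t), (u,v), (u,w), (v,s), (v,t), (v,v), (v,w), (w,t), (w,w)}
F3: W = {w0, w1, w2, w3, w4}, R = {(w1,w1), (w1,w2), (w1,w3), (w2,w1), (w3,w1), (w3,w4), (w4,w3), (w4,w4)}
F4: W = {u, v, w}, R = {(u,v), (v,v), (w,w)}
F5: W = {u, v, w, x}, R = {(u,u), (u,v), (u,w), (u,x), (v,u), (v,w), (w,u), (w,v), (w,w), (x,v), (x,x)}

F3, F4, F5

The schema corresponds to a generalized confluence (Geach) condition: \forall x \forall y \forall z ((xRy \wedge x R^2 z) \to \exists w (y R^2 w \wedge zRw)).
F1: fails — uRv, uR²x but no t with vR²t and xRt.
F2: fails — tRv, tR²s but no w* with vR²w* and sRw*.
F3: satisfies the condition.
F4: satisfies the condition.
F5: satisfies the condition.
Valid on: F3, F4, F5.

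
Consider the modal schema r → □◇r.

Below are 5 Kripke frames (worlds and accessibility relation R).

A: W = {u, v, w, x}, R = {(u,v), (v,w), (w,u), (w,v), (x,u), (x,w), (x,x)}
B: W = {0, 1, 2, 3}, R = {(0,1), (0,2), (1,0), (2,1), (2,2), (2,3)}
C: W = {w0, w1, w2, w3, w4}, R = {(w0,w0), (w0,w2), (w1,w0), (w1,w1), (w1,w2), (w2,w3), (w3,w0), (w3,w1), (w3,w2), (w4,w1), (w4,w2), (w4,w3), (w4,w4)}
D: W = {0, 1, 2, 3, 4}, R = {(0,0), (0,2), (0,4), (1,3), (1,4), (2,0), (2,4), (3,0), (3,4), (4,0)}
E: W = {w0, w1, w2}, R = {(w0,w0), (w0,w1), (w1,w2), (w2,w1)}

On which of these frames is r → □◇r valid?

This is the axiom for symmetry; its first-order frame correspondent is ∀x ∀y (Rxy → Ryx).
A: fails — Ruv but not Rvu.
B: fails — R02 but not R20.
C: fails — Rw1w2 but not Rw2w1.
D: fails — R34 but not R43.
E: fails — Rw0w1 but not Rw1w0.

none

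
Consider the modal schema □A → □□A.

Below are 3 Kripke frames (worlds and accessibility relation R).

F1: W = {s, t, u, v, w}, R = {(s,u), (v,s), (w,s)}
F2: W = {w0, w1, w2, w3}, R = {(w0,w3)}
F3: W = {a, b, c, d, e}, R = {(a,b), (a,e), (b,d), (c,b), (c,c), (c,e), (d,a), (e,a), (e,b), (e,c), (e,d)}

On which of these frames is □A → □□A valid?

Frame correspondent (Sahlqvist): ∀x ∀y ∀z (Rxy ∧ Ryz → Rxz) — i.e. transitivity.
F1: fails — Rvs and Rsu but not Rvu.
F2: holds.
F3: fails — Rea and Rae but not Ree.
Valid on: F2.

F2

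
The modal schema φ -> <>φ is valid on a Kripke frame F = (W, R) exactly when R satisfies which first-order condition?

Reflexivity

This is frame-equivalent to □φ → φ (substitute ¬φ for φ and contrapose).
Suppose □φ→φ is valid. At any x set V(φ)={w : Rxw}. Then □φ holds at x, so φ holds at x, i.e. Rxx.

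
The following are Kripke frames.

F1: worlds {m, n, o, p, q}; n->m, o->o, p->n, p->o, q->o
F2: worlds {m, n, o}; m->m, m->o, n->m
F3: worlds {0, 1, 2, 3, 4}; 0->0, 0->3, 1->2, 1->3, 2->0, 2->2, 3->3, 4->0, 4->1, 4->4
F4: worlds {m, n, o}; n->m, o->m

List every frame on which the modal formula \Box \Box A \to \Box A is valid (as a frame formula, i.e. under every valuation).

This is the axiom for density; its first-order frame correspondent is \forall x \forall y (Rxy \to \exists z (Rxz \wedge Rzy)).
F1: fails — Rpn but no z with Rpz and Rzn.
F2: condition met.
F3: condition met.
F4: fails — Rnm but no z with Rnz and Rzm.
Valid on: F2, F3.

F2, F3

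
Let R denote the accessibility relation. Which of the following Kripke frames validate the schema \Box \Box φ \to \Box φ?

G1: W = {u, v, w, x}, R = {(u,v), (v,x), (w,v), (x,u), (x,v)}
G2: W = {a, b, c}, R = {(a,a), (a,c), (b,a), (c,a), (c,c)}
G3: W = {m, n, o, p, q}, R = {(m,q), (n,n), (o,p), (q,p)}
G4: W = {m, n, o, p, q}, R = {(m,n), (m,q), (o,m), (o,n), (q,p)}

G2

The schema corresponds to density: \forall x \forall y (Rxy \to \exists z (Rxz \wedge Rzy)).
G1: fails — Ruv but no z with Ruz and Rzv.
G2: satisfies the condition.
G3: fails — Rmq but no z with Rmz and Rzq.
G4: fails — Rom but no z with Roz and Rzm.
Valid on: G2.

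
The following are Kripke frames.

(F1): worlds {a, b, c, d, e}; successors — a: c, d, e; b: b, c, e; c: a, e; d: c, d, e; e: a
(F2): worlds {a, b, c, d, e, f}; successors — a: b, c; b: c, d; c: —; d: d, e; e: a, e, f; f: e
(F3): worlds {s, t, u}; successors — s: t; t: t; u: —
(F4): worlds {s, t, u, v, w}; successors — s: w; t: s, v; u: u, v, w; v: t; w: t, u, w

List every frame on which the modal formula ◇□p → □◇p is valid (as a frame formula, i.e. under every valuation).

This is the axiom for convergence; its first-order frame correspondent is ∀x ∀y ∀z (Rxy ∧ Rxz → ∃w (Ryw ∧ Rzw)).
(F1): fails — Rae and Rad but e and d have no common successor.
(F2): fails — Rab and Rac but b and c have no common successor.
(F3): condition met.
(F4): fails — Rtv and Rts but v and s have no common successor.

(F3)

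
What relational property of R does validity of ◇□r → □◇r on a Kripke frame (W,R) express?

Suppose ◇□r→□◇r is valid. Take Rxy, Rxz and set V(r)={w : Ryw}. Then □r at y so ◇□r at x, so □◇r at x, so ◇r at z, giving w with Rzw and Ryw.
Conversely, on a frame with convergence the schema holds at every world under every valuation.
Frame condition: ∀x ∀y ∀z (Rxy ∧ Rxz → ∃w (Ryw ∧ Rzw)).

convergence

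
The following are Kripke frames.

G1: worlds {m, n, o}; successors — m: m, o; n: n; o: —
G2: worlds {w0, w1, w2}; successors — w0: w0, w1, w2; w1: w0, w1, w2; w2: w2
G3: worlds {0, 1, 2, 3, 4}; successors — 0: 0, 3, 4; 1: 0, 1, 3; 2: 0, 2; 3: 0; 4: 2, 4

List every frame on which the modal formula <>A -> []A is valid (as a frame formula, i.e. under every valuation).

This is the axiom for partial functionality; its first-order frame correspondent is forall x forall y forall z (Rxy & Rxz -> y = z).
G1: fails — m sees both m and o.
G2: fails — w0 sees both w0 and w1.
G3: fails — 0 sees both 0 and 3.
Valid on no frame.

none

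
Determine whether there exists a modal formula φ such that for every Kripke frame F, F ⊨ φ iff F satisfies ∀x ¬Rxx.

If a class were modally definable it would be closed under surjective bounded morphisms (Goldblatt–Thomason).
The 4-cycle (worlds w0,w1,w2,w3 with w0→w1→w2→w3→w0) is irreflexive, and the map sending every world to a single reflexive point • is a surjective bounded morphism (forth: every edge maps to (•,•); back: every world has a successor). So any modal formula valid on the 4-cycle is also valid on the reflexive point, which is not irreflexive.
So the class is not modally definable.

Not definable by any modal formula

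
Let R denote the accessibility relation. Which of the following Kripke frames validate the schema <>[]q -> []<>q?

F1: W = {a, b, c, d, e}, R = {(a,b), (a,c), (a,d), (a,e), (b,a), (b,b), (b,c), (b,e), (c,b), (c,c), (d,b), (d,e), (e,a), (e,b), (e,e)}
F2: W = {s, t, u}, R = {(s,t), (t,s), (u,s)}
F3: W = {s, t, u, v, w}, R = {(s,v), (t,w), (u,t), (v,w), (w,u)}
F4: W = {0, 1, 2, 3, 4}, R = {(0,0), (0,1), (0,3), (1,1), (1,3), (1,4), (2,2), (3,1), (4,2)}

This is the axiom for convergence; its first-order frame correspondent is forall x forall y forall z (Rxy & Rxz -> exists w (Ryw & Rzw)).
F1: condition met.
F2: condition met.
F3: condition met.
F4: fails — R11 and R14 but 1 and 4 have no common successor.
Valid on: F1, F2, F3.

F1, F2, F3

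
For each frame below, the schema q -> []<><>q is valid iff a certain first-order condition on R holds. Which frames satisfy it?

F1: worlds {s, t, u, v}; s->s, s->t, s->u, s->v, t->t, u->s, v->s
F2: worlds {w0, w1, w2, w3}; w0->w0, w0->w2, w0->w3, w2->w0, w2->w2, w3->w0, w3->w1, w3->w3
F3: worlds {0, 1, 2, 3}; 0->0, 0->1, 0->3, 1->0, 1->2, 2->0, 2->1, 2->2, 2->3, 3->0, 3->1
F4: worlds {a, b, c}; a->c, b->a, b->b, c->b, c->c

F3, F4

This is the axiom for a generalized confluence (Geach) condition; its first-order frame correspondent is forall x forall z (xRz -> exists w (x = w & z R^2 w)).
F1: fails — sRt but no w with s=w and tR²w.
F2: fails — w3Rw1 but no w with w3=w and w1R²w.
F3: holds.
F4: holds.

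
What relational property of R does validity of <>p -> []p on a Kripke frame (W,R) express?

This is the CD axiom.
It corresponds to partial functionality: forall x forall y forall z (Rxy & Rxz -> y = z).

partial functionality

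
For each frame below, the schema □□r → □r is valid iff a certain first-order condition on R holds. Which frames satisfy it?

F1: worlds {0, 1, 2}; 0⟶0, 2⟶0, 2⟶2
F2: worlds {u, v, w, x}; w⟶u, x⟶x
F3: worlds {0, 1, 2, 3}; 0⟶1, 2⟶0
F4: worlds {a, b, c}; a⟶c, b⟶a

Frame correspondent (Sahlqvist): ∀x ∀y (Rxy → ∃z (Rxz ∧ Rzy)) — i.e. density.
F1: ✓.
F2: fails — Rwu but no z with Rwz and Rzu.
F3: fails — R01 but no z with R0z and Rz1.
F4: fails — Rac but no z with Raz and Rzc.
Valid on: F1.

F1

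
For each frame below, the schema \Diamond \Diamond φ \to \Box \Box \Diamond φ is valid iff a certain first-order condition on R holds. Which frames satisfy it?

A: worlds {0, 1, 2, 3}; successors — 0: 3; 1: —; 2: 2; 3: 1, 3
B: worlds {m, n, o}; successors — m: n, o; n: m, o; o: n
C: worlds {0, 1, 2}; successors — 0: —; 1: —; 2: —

The schema corresponds to a generalized confluence (Geach) condition: \forall x \forall y \forall z ((x R^2 y \wedge x R^2 z) \to \exists w (y = w \wedge zRw)).
A: fails — 0R²1, 0R²1 but no w with 1=w and 1Rw.
B: fails — mR²m, mR²m but no w with m=w and mRw.
C: satisfies the condition.

C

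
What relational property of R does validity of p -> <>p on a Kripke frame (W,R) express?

reflexivity

This is a form of the T axiom.
It corresponds to reflexivity: forall x Rxx.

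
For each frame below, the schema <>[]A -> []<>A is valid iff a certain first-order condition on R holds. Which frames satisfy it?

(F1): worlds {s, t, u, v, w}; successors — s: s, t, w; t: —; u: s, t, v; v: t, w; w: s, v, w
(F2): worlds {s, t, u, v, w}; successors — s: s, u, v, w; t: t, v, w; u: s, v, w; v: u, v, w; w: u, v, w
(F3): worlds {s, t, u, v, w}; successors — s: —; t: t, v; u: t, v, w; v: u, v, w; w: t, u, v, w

This is the axiom for convergence; its first-order frame correspondent is forall x forall y forall z (Rxy & Rxz -> exists w (Ryw & Rzw)).
(F1): fails — Rsw and Rst but w and t have no common successor.
(F2): condition met.
(F3): condition met.
Valid on: (F2), (F3).

(F2), (F3)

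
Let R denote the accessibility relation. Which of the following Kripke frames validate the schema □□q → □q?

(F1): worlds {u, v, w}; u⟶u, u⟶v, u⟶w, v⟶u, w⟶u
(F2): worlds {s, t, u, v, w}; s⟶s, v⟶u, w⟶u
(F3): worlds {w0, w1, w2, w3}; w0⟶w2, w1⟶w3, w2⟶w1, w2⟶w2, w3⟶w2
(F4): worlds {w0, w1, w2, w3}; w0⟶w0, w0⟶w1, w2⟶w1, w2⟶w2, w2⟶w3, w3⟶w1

This is the axiom for density; its first-order frame correspondent is ∀x ∀y (Rxy → ∃z (Rxz ∧ Rzy)).
(F1): ✓.
(F2): fails — Rvu but no z with Rvz and Rzu.
(F3): fails — Rw1w3 but no z with Rw1z and Rzw3.
(F4): fails — Rw3w1 but no z with Rw3z and Rzw1.

(F1)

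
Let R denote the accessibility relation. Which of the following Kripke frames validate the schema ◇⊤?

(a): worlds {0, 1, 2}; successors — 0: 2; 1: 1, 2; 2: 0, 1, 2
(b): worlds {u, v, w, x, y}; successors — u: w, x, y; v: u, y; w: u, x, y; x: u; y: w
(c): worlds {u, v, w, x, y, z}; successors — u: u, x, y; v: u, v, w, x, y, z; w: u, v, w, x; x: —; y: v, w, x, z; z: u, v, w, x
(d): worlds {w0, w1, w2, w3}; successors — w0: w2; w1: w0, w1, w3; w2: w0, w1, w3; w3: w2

(a), (b), (d)

This is the axiom for seriality; its first-order frame correspondent is ∀x ∃y Rxy.
(a): holds.
(b): holds.
(c): fails — world x has no successor.
(d): holds.
Valid on: (a), (b), (d).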